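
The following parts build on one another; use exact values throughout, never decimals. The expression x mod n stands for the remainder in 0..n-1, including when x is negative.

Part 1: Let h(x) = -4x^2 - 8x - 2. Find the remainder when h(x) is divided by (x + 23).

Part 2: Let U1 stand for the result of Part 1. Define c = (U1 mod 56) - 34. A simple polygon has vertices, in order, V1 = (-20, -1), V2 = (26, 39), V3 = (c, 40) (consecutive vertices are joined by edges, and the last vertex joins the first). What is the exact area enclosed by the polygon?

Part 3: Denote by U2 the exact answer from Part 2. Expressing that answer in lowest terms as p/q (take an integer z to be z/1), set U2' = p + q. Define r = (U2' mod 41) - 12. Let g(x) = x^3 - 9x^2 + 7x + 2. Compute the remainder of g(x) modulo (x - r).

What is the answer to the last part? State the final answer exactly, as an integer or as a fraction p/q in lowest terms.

-383

Part 1: remainder = value at the root: -4*(-23)^2 - 8*(-23)^1 - 2 = (-2116) + (184) + (-2) = -1934; answer -1934
Part 2: U1 = -1934; c = -8; cross terms: (-20*39 - 26*-1)=-754, (26*40 - -8*39)=1352, (-8*-1 - -20*40)=808; twice the area = |1406| = 1406; area = 703; answer 703
Part 3: U2 = 703; threaded value p + q = 704; r = -5; remainder = value at the root: 1*(-5)^3 - 9*(-5)^2 + 7*(-5)^1 + 2 = (-125) + (-225) + (-35) + (2) = -383; answer -383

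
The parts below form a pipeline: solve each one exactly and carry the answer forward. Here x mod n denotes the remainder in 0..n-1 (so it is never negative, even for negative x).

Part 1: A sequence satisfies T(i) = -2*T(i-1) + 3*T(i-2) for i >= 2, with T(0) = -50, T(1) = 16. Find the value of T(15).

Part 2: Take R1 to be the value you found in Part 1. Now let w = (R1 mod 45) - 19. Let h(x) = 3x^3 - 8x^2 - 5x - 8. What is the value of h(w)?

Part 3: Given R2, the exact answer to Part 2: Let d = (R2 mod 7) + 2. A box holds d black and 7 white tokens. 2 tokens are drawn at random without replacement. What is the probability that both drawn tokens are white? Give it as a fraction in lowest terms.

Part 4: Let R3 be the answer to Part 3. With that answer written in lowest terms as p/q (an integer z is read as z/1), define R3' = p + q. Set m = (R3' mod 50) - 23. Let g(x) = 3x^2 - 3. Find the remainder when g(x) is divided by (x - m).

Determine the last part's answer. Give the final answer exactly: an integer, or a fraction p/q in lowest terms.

Part 1: T(2) = -2*(16) + 3*(-50) = -182; iterating: T(2)=-182, T(3)=412, T(4)=-1370, T(5)=3976, T(6)=-12062, T(7)=36052, T(8)=-108290, T(9)=324736, T(10)=-974342, T(11)=2922892, T(12)=-8768810, T(13)=26306296, T(14)=-78919022, T(15)=236756932; answer 236756932
Part 2: R1 = 236756932; w = -12; 3*(-12)^3 - 8*(-12)^2 - 5*(-12)^1 - 8 = (-5184) + (-1152) + (60) + (-8) = -6284; answer -6284
Part 3: R2 = -6284; d = 4; total draws C(11,2) = 55; favorable C(7,2) = 21; P = 21/55; answer 21/55
Part 4: R3 = 21/55; threaded value p + q = 76; m = 3; remainder = value at the root: 3*(3)^2 - 3 = (27) + (-3) = 24; answer 24

24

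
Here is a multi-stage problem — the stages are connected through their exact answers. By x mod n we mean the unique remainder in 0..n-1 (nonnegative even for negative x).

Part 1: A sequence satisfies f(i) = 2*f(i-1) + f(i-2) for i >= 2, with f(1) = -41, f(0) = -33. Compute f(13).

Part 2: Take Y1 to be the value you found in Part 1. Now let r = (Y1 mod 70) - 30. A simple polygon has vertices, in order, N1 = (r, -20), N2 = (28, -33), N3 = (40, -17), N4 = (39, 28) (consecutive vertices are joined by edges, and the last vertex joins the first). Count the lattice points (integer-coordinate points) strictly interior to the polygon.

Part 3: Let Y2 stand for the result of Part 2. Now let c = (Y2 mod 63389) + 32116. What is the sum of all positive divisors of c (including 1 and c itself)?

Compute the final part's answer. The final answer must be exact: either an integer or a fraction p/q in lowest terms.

66294

Part 1: f(2) = 2*(-41) + 1*(-33) = -115; iterating: f(2)=-115, f(3)=-271, f(4)=-657, f(5)=-1585, f(6)=-3827, f(7)=-9239, f(8)=-22305, f(9)=-53849, f(10)=-130003, f(11)=-313855, f(12)=-757713, f(13)=-1829281; answer -1829281
Part 2: Y1 = -1829281; r = -1; cross terms: (-1*-33 - 28*-20)=593, (28*-17 - 40*-33)=844, (40*28 - 39*-17)=1783, (39*-20 - -1*28)=-752; twice the area = |2468| = 2468; area = 1234; boundary points = 1 + 4 + 1 + 8 = 14; strictly interior points = area - boundary/2 + 1 = 1228; answer 1228
Part 3: Y2 = 1228; c = 33344; 33344 = 2^6 * 521; sigma = (1 + 2 + 4 + 8 + 16 + 32 + 64) * (1 + 521) = 127 * 522 = 66294; answer 66294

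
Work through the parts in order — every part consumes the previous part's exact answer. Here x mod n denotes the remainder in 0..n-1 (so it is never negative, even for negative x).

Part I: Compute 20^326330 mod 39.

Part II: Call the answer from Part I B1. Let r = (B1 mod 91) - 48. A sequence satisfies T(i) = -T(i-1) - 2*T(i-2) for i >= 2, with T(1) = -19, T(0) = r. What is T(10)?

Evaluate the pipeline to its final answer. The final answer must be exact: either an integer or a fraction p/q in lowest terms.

-1501

Part I: squarings mod 39: 20^1=20, 20^2=10, 20^4=22, 20^8=16, 20^16=22, 20^32=16, 20^64=22, 20^128=16, 20^256=22, 20^512=16, 20^1024=22, 20^2048=16, 20^4096=22, 20^8192=16, 20^16384=22, 20^32768=16, 20^65536=22, 20^131072=16, 20^262144=22; 20^326330 = 20^2 * 20^8 * 20^16 * 20^32 * 20^128 * 20^512 * 20^2048 * 20^4096 * 20^8192 * 20^16384 * 20^32768 * 20^262144 = 10 (mod 39); answer 10
Part II: B1 = 10; r = -38; T(2) = -1*(-19) - 2*(-38) = 95; iterating: T(2)=95, T(3)=-57, T(4)=-133, T(5)=247, T(6)=19, T(7)=-513, T(8)=475, T(9)=551, T(10)=-1501; answer -1501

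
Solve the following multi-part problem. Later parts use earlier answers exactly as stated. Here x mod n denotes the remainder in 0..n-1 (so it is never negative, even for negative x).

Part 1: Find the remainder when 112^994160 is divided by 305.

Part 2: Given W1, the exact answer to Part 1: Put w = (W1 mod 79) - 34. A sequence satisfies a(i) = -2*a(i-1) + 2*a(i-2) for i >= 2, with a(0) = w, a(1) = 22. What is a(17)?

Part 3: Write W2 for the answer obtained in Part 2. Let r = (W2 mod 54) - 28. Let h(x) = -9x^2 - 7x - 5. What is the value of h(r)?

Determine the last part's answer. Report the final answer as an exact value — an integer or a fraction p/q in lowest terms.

Part 1: squarings mod 305: 112^1=112, 112^2=39, 112^4=301, 112^8=16, 112^16=256, 112^32=266, 112^64=301, 112^128=16, 112^256=256, 112^512=266, 112^1024=301, 112^2048=16, 112^4096=256, 112^8192=266, 112^16384=301, 112^32768=16, 112^65536=256, 112^131072=266, 112^262144=301, 112^524288=16; 112^994160 = 112^16 * 112^32 * 112^64 * 112^256 * 112^512 * 112^2048 * 112^8192 * 112^65536 * 112^131072 * 112^262144 * 112^524288 = 196 (mod 305); answer 196
Part 2: W1 = 196; w = 4; a(2) = -2*(22) + 2*(4) = -36; iterating: a(2)=-36, a(3)=116, a(4)=-304, a(5)=840, a(6)=-2288, a(7)=6256, a(8)=-17088, a(9)=46688, a(10)=-127552, a(11)=348480, a(12)=-952064, a(13)=2601088, a(14)=-7106304, a(15)=19414784, a(16)=-53042176, a(17)=144913920; answer 144913920
Part 3: W2 = 144913920; r = -22; -9*(-22)^2 - 7*(-22)^1 - 5 = (-4356) + (154) + (-5) = -4207; answer -4207

-4207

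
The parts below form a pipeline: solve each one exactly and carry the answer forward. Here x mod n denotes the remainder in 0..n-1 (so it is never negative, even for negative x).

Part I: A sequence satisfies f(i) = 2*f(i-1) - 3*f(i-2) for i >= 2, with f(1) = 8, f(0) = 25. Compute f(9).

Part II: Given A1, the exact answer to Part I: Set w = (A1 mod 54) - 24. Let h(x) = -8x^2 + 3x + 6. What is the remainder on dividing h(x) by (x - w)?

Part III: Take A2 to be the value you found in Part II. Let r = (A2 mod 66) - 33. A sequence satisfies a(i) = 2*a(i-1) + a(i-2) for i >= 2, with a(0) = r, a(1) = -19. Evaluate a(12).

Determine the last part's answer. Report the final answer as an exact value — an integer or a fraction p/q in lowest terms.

Part I: f(2) = 2*(8) - 3*(25) = -59; iterating: f(2)=-59, f(3)=-142, f(4)=-107, f(5)=212, f(6)=745, f(7)=854, f(8)=-527, f(9)=-3616; answer -3616
Part II: A1 = -3616; w = -22; remainder = value at the root: -8*(-22)^2 + 3*(-22)^1 + 6 = (-3872) + (-66) + (6) = -3932; answer -3932
Part III: A2 = -3932; r = -5; a(2) = 2*(-19) + 1*(-5) = -43; iterating: a(2)=-43, a(3)=-105, a(4)=-253, a(5)=-611, a(6)=-1475, a(7)=-3561, a(8)=-8597, a(9)=-20755, a(10)=-50107, a(11)=-120969, a(12)=-292045; answer -292045

-292045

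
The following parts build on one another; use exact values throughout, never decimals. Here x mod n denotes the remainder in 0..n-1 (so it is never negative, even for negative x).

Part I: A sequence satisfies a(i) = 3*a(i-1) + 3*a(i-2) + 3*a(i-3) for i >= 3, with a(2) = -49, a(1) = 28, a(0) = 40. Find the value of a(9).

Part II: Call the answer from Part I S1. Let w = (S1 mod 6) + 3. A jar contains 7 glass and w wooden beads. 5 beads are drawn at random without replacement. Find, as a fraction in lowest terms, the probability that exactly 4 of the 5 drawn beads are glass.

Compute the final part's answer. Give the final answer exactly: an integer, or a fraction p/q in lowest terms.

5/12

Part I: a(3) = 3*(-49) + 3*(28) + 3*(40) = 57; iterating: a(3)=57, a(4)=108, a(5)=348, a(6)=1539, a(7)=5985, a(8)=23616, a(9)=93420; answer 93420
Part II: S1 = 93420; w = 3; total draws C(10,5) = 252; favorable C(7,4)*C(3,1) = 105; P = 5/12; answer 5/12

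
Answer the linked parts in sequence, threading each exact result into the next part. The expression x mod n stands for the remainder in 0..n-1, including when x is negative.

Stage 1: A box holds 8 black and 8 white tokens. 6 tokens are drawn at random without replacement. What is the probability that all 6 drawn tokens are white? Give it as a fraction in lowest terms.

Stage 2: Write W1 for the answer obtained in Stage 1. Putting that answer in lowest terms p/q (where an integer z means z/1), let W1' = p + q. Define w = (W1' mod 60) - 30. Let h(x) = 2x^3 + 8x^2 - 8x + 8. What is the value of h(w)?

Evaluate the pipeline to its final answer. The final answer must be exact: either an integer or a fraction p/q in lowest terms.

12010

Stage 1: total draws C(16,6) = 8008; favorable C(8,6) = 28; P = 1/286; answer 1/286
Stage 2: W1 = 1/286; threaded value p + q = 287; w = 17; 2*(17)^3 + 8*(17)^2 - 8*(17)^1 + 8 = (9826) + (2312) + (-136) + (8) = 12010; answer 12010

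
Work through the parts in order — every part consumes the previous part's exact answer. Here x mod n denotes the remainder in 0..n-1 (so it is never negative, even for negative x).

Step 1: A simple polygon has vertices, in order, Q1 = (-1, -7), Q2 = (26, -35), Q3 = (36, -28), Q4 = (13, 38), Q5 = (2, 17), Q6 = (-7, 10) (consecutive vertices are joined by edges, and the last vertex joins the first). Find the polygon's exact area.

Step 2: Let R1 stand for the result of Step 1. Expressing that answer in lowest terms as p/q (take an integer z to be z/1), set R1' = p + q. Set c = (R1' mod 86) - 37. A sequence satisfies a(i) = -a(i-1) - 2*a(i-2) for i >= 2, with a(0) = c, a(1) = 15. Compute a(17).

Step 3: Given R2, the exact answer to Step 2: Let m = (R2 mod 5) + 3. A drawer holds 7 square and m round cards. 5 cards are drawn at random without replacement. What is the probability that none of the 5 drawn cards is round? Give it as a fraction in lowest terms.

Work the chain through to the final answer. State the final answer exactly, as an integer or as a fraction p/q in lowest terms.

Step 1: cross terms: (-1*-35 - 26*-7)=217, (26*-28 - 36*-35)=532, (36*38 - 13*-28)=1732, (13*17 - 2*38)=145, (2*10 - -7*17)=139, (-7*-7 - -1*10)=59; twice the area = |2824| = 2824; area = 1412; answer 1412
Step 2: R1 = 1412; threaded value p + q = 1413; c = 0; a(2) = -1*(15) - 2*(0) = -15; iterating: a(2)=-15, a(3)=-15, a(4)=45, a(5)=-15, a(6)=-75, a(7)=105, a(8)=45, a(9)=-255, a(10)=165, a(11)=345, a(12)=-675, a(13)=-15, a(14)=1365, a(15)=-1335, a(16)=-1395, a(17)=4065; answer 4065
Step 3: R2 = 4065; m = 3; total draws C(10,5) = 252; favorable C(7,5) = 21; P = 1/12; answer 1/12

1/12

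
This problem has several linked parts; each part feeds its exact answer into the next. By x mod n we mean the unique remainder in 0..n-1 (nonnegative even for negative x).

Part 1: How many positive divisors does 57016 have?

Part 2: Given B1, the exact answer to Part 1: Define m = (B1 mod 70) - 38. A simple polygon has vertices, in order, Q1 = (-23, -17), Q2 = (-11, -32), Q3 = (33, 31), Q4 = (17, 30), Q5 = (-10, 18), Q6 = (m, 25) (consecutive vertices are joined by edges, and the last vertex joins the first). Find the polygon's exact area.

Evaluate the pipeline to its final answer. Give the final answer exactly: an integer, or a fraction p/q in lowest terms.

1854

Part 1: 57016 = 2^3 * 7127; number of divisors = (3+1) * (1+1) = 8; answer 8
Part 2: B1 = 8; m = -30; cross terms: (-23*-32 - -11*-17)=549, (-11*31 - 33*-32)=715, (33*30 - 17*31)=463, (17*18 - -10*30)=606, (-10*25 - -30*18)=290, (-30*-17 - -23*25)=1085; twice the area = |3708| = 3708; area = 1854; answer 1854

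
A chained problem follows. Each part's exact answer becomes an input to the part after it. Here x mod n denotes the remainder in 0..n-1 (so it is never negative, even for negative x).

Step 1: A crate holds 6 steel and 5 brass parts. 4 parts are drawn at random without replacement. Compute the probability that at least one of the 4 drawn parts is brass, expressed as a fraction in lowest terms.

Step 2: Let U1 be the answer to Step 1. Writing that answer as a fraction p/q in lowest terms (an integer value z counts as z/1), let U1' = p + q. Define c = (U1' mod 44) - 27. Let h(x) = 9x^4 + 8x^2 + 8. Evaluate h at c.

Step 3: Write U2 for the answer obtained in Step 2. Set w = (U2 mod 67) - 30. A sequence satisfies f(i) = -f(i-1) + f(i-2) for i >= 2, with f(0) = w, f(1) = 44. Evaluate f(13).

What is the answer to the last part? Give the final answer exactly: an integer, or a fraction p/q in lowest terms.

Step 1: total draws C(11,4) = 330; complement C(6,4) = 15; favorable 330 - 15 = 315; P = 21/22; answer 21/22
Step 2: U1 = 21/22; threaded value p + q = 43; c = 16; 9*(16)^4 + 8*(16)^2 + 8 = (589824) + (2048) + (8) = 591880; answer 591880
Step 3: U2 = 591880; w = -28; f(2) = -1*(44) + 1*(-28) = -72; iterating: f(2)=-72, f(3)=116, f(4)=-188, f(5)=304, f(6)=-492, f(7)=796, f(8)=-1288, f(9)=2084, f(10)=-3372, f(11)=5456, f(12)=-8828, f(13)=14284; answer 14284

14284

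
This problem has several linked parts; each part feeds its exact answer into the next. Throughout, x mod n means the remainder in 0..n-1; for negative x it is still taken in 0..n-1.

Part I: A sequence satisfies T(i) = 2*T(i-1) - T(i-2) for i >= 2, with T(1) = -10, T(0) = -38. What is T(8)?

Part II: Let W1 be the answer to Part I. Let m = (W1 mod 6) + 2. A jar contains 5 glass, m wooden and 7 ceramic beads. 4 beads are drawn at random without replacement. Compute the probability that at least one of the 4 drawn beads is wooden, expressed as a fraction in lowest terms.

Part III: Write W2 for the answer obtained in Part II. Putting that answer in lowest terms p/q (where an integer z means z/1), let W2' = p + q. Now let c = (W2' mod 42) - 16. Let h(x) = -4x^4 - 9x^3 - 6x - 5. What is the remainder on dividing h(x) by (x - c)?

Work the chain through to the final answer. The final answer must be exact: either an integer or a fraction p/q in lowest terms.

-1350

Part I: T(2) = 2*(-10) - 1*(-38) = 18; iterating: T(2)=18, T(3)=46, T(4)=74, T(5)=102, T(6)=130, T(7)=158, T(8)=186; answer 186
Part II: W1 = 186; m = 2; total draws C(14,4) = 1001; complement C(12,4) = 495; favorable 1001 - 495 = 506; P = 46/91; answer 46/91
Part III: W2 = 46/91; threaded value p + q = 137; c = -5; remainder = value at the root: -4*(-5)^4 - 9*(-5)^3 - 6*(-5)^1 - 5 = (-2500) + (1125) + (30) + (-5) = -1350; answer -1350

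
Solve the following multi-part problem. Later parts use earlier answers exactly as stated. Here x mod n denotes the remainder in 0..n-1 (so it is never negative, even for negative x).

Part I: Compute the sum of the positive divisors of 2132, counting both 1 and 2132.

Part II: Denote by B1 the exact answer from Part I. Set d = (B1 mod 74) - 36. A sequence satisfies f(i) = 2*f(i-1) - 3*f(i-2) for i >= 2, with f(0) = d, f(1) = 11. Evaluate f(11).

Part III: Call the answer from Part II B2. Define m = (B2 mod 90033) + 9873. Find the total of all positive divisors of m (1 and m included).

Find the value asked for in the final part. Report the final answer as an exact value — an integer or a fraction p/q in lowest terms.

Part I: 2132 = 2^2 * 13 * 41; sigma = (1 + 2 + 4) * (1 + 13) * (1 + 41) = 7 * 14 * 42 = 4116; answer 4116
Part II: B1 = 4116; d = 10; f(2) = 2*(11) - 3*(10) = -8; iterating: f(2)=-8, f(3)=-49, f(4)=-74, f(5)=-1, f(6)=220, f(7)=443, f(8)=226, f(9)=-877, f(10)=-2432, f(11)=-2233; answer -2233
Part III: B2 = -2233; m = 97673; 97673 is prime, so its only divisors are 1 and 97673; sigma = 1 + 97673 = 97674; answer 97674

97674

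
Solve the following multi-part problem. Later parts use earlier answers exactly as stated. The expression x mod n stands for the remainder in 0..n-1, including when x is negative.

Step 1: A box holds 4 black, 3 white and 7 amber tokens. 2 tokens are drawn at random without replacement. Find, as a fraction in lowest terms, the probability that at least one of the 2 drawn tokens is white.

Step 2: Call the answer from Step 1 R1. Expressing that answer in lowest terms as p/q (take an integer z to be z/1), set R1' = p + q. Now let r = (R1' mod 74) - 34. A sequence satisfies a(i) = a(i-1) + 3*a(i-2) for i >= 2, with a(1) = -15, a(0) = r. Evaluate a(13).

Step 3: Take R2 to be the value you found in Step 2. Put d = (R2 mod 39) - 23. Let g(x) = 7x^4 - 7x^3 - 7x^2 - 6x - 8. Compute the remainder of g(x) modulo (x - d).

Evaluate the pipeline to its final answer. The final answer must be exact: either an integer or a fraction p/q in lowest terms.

Step 1: total draws C(14,2) = 91; complement C(11,2) = 55; favorable 91 - 55 = 36; P = 36/91; answer 36/91
Step 2: R1 = 36/91; threaded value p + q = 127; r = 19; a(2) = 1*(-15) + 3*(19) = 42; iterating: a(2)=42, a(3)=-3, a(4)=123, a(5)=114, a(6)=483, a(7)=825, a(8)=2274, a(9)=4749, a(10)=11571, a(11)=25818, a(12)=60531, a(13)=137985; answer 137985
Step 3: R2 = 137985; d = -20; remainder = value at the root: 7*(-20)^4 - 7*(-20)^3 - 7*(-20)^2 - 6*(-20)^1 - 8 = (1120000) + (56000) + (-2800) + (120) + (-8) = 1173312; answer 1173312

1173312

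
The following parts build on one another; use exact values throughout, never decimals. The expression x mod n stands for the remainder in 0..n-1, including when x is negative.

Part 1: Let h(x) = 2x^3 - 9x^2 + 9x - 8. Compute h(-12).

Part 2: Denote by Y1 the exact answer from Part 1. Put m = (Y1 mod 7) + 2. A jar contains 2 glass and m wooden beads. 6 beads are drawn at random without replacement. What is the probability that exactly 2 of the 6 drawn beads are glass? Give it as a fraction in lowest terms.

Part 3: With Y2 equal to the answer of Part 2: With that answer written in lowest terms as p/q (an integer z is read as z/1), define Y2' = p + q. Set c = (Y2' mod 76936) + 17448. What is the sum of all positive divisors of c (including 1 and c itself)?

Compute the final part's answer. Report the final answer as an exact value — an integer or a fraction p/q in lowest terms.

Part 1: 2*(-12)^3 - 9*(-12)^2 + 9*(-12)^1 - 8 = (-3456) + (-1296) + (-108) + (-8) = -4868; answer -4868
Part 2: Y1 = -4868; m = 6; total draws C(8,6) = 28; favorable C(2,2)*C(6,4) = 15; P = 15/28; answer 15/28
Part 3: Y2 = 15/28; threaded value p + q = 43; c = 17491; 17491 is prime, so its only divisors are 1 and 17491; sigma = 1 + 17491 = 17492; answer 17492

17492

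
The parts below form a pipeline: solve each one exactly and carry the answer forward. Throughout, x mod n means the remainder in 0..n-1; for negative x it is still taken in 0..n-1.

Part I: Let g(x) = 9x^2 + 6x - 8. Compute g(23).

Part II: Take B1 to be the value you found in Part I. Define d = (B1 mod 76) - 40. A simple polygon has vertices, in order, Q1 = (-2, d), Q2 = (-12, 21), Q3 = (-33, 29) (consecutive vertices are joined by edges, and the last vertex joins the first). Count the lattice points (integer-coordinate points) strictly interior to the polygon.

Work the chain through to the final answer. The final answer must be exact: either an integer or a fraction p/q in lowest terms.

316

Part I: 9*(23)^2 + 6*(23)^1 - 8 = (4761) + (138) + (-8) = 4891; answer 4891
Part II: B1 = 4891; d = -13; cross terms: (-2*21 - -12*-13)=-198, (-12*29 - -33*21)=345, (-33*-13 - -2*29)=487; twice the area = |634| = 634; area = 317; boundary points = 2 + 1 + 1 = 4; strictly interior points = area - boundary/2 + 1 = 316; answer 316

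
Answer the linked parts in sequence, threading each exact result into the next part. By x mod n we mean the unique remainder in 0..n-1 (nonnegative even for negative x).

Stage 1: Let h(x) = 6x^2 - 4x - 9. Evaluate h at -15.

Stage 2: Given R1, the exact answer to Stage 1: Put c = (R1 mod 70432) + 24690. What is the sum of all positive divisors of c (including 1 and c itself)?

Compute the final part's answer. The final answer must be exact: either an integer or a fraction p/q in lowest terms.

40768

Stage 1: 6*(-15)^2 - 4*(-15)^1 - 9 = (1350) + (60) + (-9) = 1401; answer 1401
Stage 2: R1 = 1401; c = 26091; 26091 = 3^2 * 13 * 223; sigma = (1 + 3 + 9) * (1 + 13) * (1 + 223) = 13 * 14 * 224 = 40768; answer 40768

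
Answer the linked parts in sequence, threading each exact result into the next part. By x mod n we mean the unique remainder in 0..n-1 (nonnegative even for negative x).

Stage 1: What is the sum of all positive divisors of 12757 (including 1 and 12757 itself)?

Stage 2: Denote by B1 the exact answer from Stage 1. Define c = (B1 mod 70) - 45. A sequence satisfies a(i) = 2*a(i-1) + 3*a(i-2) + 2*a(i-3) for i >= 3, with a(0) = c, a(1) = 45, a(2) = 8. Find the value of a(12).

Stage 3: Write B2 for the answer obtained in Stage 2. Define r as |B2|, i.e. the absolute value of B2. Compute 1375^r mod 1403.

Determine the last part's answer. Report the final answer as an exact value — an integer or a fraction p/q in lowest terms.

Stage 1: 12757 is prime, so its only divisors are 1 and 12757; sigma = 1 + 12757 = 12758; answer 12758
Stage 2: B1 = 12758; c = -27; a(3) = 2*(8) + 3*(45) + 2*(-27) = 97; iterating: a(3)=97, a(4)=308, a(5)=923, a(6)=2964, a(7)=9313, a(8)=29364, a(9)=92595, a(10)=291908, a(11)=920329, a(12)=2901572; answer 2901572
Stage 3: B2 = 2901572; r = 2901572; squarings mod 1403: 1375^1=1375, 1375^2=784, 1375^4=142, 1375^8=522, 1375^16=302, 1375^32=9, 1375^64=81, 1375^128=949, 1375^256=1278, 1375^512=192, 1375^1024=386, 1375^2048=278, 1375^4096=119, 1375^8192=131, 1375^16384=325, 1375^32768=400, 1375^65536=58, 1375^131072=558, 1375^262144=1301, 1375^524288=583, 1375^1048576=363, 1375^2097152=1290; 1375^2901572 = 1375^4 * 1375^64 * 1375^512 * 1375^1024 * 1375^16384 * 1375^262144 * 1375^524288 * 1375^2097152 = 680 (mod 1403); answer 680

680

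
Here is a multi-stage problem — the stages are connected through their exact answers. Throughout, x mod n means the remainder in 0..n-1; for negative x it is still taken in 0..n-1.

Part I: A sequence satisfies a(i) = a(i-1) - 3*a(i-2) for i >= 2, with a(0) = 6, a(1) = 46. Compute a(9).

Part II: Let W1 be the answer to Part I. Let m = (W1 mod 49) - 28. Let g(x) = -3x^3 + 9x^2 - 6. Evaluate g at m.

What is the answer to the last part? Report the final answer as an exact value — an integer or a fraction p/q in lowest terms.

Part I: a(2) = 1*(46) - 3*(6) = 28; iterating: a(2)=28, a(3)=-110, a(4)=-194, a(5)=136, a(6)=718, a(7)=310, a(8)=-1844, a(9)=-2774; answer -2774
Part II: W1 = -2774; m = -9; -3*(-9)^3 + 9*(-9)^2 - 6 = (2187) + (729) + (-6) = 2910; answer 2910

2910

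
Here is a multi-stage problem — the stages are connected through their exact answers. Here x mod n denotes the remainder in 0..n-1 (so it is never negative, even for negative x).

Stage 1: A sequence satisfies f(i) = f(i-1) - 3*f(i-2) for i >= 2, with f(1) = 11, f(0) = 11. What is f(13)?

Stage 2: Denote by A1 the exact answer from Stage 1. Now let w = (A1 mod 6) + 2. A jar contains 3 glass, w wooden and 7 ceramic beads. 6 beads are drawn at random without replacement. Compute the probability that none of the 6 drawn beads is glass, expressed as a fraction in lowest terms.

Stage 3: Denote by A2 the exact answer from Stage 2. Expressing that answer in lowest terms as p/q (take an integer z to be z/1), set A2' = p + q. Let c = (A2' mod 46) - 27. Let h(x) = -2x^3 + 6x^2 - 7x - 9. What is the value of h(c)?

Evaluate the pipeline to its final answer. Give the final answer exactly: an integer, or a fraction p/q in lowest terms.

Stage 1: f(2) = 1*(11) - 3*(11) = -22; iterating: f(2)=-22, f(3)=-55, f(4)=11, f(5)=176, f(6)=143, f(7)=-385, f(8)=-814, f(9)=341, f(10)=2783, f(11)=1760, f(12)=-6589, f(13)=-11869; answer -11869
Stage 2: A1 = -11869; w = 7; total draws C(17,6) = 12376; favorable C(14,6) = 3003; P = 33/136; answer 33/136
Stage 3: A2 = 33/136; threaded value p + q = 169; c = 4; -2*(4)^3 + 6*(4)^2 - 7*(4)^1 - 9 = (-128) + (96) + (-28) + (-9) = -69; answer -69

-69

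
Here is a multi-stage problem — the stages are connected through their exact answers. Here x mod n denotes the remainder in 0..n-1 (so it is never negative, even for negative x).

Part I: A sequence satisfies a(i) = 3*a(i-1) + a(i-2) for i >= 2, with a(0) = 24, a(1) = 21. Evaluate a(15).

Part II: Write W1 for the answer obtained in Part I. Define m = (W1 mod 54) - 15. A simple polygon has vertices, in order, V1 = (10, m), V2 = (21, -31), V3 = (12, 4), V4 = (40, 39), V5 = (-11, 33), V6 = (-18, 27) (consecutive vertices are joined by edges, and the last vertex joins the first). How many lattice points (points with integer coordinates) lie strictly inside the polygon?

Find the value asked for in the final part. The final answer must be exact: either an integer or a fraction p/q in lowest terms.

1167

Part I: a(2) = 3*(21) + 1*(24) = 87; iterating: a(2)=87, a(3)=282, a(4)=933, a(5)=3081, a(6)=10176, a(7)=33609, a(8)=111003, a(9)=366618, a(10)=1210857, a(11)=3999189, a(12)=13208424, a(13)=43624461, a(14)=144081807, a(15)=475869882; answer 475869882
Part II: W1 = 475869882; m = -3; cross terms: (10*-31 - 21*-3)=-247, (21*4 - 12*-31)=456, (12*39 - 40*4)=308, (40*33 - -11*39)=1749, (-11*27 - -18*33)=297, (-18*-3 - 10*27)=-216; twice the area = |2347| = 2347; area = 2347/2; boundary points = 1 + 1 + 7 + 3 + 1 + 2 = 15; strictly interior points = area - boundary/2 + 1 = 1167; answer 1167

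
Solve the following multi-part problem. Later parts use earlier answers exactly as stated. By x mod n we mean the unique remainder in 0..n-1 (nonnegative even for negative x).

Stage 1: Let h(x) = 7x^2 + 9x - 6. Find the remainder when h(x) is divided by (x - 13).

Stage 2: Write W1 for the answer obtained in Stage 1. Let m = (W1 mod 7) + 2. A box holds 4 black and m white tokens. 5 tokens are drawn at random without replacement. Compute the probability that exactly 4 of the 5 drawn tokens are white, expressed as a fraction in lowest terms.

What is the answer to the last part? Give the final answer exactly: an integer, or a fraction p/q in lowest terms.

35/99

Stage 1: remainder = value at the root: 7*(13)^2 + 9*(13)^1 - 6 = (1183) + (117) + (-6) = 1294; answer 1294
Stage 2: W1 = 1294; m = 8; total draws C(12,5) = 792; favorable C(8,4)*C(4,1) = 280; P = 35/99; answer 35/99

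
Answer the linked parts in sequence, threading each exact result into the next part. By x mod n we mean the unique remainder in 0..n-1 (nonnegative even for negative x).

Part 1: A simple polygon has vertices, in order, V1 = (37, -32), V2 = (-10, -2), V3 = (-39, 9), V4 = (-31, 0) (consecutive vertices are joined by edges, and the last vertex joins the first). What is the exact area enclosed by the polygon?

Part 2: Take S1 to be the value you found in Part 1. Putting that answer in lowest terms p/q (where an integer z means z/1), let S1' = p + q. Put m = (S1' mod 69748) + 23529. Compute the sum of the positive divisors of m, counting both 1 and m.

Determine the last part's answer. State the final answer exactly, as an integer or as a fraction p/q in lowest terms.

Part 1: cross terms: (37*-2 - -10*-32)=-394, (-10*9 - -39*-2)=-168, (-39*0 - -31*9)=279, (-31*-32 - 37*0)=992; twice the area = |709| = 709; area = 709/2; answer 709/2
Part 2: S1 = 709/2; threaded value p + q = 711; m = 24240; 24240 = 2^4 * 3 * 5 * 101; sigma = (1 + 2 + 4 + 8 + 16) * (1 + 3) * (1 + 5) * (1 + 101) = 31 * 4 * 6 * 102 = 75888; answer 75888

75888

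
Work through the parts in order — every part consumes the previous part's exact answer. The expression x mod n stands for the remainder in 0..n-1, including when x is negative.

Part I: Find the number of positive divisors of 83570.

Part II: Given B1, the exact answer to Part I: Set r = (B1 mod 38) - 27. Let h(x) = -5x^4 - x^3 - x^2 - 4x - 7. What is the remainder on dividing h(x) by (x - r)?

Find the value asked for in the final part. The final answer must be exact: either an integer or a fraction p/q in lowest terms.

-71958

Part I: 83570 = 2 * 5 * 61 * 137; number of divisors = (1+1) * (1+1) * (1+1) * (1+1) = 16; answer 16
Part II: B1 = 16; r = -11; remainder = value at the root: -5*(-11)^4 - 1*(-11)^3 - 1*(-11)^2 - 4*(-11)^1 - 7 = (-73205) + (1331) + (-121) + (44) + (-7) = -71958; answer -71958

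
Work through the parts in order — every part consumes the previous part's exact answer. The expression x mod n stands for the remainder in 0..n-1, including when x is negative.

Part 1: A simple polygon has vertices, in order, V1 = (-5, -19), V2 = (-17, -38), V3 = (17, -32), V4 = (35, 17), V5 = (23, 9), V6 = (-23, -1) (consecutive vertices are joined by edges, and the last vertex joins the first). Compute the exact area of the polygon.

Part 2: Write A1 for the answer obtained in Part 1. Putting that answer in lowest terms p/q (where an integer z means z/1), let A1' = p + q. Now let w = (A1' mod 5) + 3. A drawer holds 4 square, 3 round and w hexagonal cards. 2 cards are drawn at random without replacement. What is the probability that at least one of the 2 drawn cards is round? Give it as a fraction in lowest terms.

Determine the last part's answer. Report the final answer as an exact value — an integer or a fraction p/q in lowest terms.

Part 1: cross terms: (-5*-38 - -17*-19)=-133, (-17*-32 - 17*-38)=1190, (17*17 - 35*-32)=1409, (35*9 - 23*17)=-76, (23*-1 - -23*9)=184, (-23*-19 - -5*-1)=432; twice the area = |3006| = 3006; area = 1503; answer 1503
Part 2: A1 = 1503; threaded value p + q = 1504; w = 7; total draws C(14,2) = 91; complement C(11,2) = 55; favorable 91 - 55 = 36; P = 36/91; answer 36/91

36/91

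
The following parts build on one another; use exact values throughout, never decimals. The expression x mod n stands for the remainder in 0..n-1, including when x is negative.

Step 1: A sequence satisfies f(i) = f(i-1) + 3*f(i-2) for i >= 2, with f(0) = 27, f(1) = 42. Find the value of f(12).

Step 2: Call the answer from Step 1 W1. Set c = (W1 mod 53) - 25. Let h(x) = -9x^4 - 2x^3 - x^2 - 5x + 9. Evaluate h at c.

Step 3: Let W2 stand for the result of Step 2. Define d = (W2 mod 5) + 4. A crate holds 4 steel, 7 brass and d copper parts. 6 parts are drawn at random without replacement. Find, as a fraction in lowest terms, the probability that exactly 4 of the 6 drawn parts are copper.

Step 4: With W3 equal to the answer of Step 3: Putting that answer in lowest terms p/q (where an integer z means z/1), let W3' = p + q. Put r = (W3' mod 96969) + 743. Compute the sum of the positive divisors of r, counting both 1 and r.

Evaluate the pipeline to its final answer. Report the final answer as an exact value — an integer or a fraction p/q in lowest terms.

Step 1: f(2) = 1*(42) + 3*(27) = 123; iterating: f(2)=123, f(3)=249, f(4)=618, f(5)=1365, f(6)=3219, f(7)=7314, f(8)=16971, f(9)=38913, f(10)=89826, f(11)=206565, f(12)=476043; answer 476043
Step 2: W1 = 476043; c = 25; -9*(25)^4 - 2*(25)^3 - 1*(25)^2 - 5*(25)^1 + 9 = (-3515625) + (-31250) + (-625) + (-125) + (9) = -3547616; answer -3547616
Step 3: W2 = -3547616; d = 8; total draws C(19,6) = 27132; favorable C(8,4)*C(11,2) = 3850; P = 275/1938; answer 275/1938
Step 4: W3 = 275/1938; threaded value p + q = 2213; r = 2956; 2956 = 2^2 * 739; sigma = (1 + 2 + 4) * (1 + 739) = 7 * 740 = 5180; answer 5180

5180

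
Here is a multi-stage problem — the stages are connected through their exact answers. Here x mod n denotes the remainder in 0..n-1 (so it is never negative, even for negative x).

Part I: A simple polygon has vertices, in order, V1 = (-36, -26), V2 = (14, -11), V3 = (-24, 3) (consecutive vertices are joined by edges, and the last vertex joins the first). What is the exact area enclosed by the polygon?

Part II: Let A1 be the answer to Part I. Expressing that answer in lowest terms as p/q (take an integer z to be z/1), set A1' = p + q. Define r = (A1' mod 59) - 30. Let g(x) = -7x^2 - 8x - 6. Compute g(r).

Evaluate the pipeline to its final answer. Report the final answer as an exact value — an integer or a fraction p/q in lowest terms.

Part I: cross terms: (-36*-11 - 14*-26)=760, (14*3 - -24*-11)=-222, (-24*-26 - -36*3)=732; twice the area = |1270| = 1270; area = 635; answer 635
Part II: A1 = 635; threaded value p + q = 636; r = 16; -7*(16)^2 - 8*(16)^1 - 6 = (-1792) + (-128) + (-6) = -1926; answer -1926

-1926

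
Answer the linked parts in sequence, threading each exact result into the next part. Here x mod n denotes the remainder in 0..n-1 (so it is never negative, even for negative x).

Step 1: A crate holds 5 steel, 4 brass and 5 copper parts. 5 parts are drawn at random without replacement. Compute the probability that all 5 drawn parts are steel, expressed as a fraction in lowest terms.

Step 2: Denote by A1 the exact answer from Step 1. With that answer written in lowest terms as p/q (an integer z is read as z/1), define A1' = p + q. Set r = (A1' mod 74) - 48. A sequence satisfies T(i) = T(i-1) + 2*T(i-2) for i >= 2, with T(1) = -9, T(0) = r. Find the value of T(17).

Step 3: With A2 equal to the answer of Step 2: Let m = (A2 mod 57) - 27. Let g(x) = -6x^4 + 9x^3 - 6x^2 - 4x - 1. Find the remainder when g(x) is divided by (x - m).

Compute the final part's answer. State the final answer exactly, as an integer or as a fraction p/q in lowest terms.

-69561

Step 1: total draws C(14,5) = 2002; favorable C(5,5) = 1; P = 1/2002; answer 1/2002
Step 2: A1 = 1/2002; threaded value p + q = 2003; r = -43; T(2) = 1*(-9) + 2*(-43) = -95; iterating: T(2)=-95, T(3)=-113, T(4)=-303, T(5)=-529, T(6)=-1135, T(7)=-2193, T(8)=-4463, T(9)=-8849, T(10)=-17775, T(11)=-35473, T(12)=-71023, T(13)=-141969, T(14)=-284015, T(15)=-567953, T(16)=-1135983, T(17)=-2271889; answer -2271889
Step 3: A2 = -2271889; m = -10; remainder = value at the root: -6*(-10)^4 + 9*(-10)^3 - 6*(-10)^2 - 4*(-10)^1 - 1 = (-60000) + (-9000) + (-600) + (40) + (-1) = -69561; answer -69561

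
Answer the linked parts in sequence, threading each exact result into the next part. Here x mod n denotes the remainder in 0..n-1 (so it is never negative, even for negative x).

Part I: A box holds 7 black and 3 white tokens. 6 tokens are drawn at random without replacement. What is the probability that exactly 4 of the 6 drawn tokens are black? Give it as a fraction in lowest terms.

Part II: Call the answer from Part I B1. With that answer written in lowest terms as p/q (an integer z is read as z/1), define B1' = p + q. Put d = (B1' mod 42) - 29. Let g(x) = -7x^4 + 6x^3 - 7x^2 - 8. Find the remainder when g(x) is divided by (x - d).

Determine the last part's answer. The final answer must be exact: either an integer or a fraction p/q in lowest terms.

Part I: total draws C(10,6) = 210; favorable C(7,4)*C(3,2) = 105; P = 1/2; answer 1/2
Part II: B1 = 1/2; threaded value p + q = 3; d = -26; remainder = value at the root: -7*(-26)^4 + 6*(-26)^3 - 7*(-26)^2 - 8 = (-3198832) + (-105456) + (-4732) + (-8) = -3309028; answer -3309028

-3309028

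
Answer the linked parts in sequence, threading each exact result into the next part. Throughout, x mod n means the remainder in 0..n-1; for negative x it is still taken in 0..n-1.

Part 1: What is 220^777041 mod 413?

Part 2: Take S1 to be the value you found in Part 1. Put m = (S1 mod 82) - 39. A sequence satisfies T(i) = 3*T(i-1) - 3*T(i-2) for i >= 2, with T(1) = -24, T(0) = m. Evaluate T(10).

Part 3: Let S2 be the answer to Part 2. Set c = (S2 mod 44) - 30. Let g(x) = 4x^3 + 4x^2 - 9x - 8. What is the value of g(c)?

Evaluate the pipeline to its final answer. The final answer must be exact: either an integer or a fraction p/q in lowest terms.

Part 1: squarings mod 413: 220^1=220, 220^2=79, 220^4=46, 220^8=51, 220^16=123, 220^32=261, 220^64=389, 220^128=163, 220^256=137, 220^512=184, 220^1024=403, 220^2048=100, 220^4096=88, 220^8192=310, 220^16384=284, 220^32768=121, 220^65536=186, 220^131072=317, 220^262144=130, 220^524288=380; 220^777041 = 220^1 * 220^16 * 220^64 * 220^256 * 220^512 * 220^2048 * 220^4096 * 220^16384 * 220^32768 * 220^65536 * 220^131072 * 220^524288 = 173 (mod 413); answer 173
Part 2: S1 = 173; m = -30; T(2) = 3*(-24) - 3*(-30) = 18; iterating: T(2)=18, T(3)=126, T(4)=324, T(5)=594, T(6)=810, T(7)=648, T(8)=-486, T(9)=-3402, T(10)=-8748; answer -8748
Part 3: S2 = -8748; c = -22; 4*(-22)^3 + 4*(-22)^2 - 9*(-22)^1 - 8 = (-42592) + (1936) + (198) + (-8) = -40466; answer -40466

-40466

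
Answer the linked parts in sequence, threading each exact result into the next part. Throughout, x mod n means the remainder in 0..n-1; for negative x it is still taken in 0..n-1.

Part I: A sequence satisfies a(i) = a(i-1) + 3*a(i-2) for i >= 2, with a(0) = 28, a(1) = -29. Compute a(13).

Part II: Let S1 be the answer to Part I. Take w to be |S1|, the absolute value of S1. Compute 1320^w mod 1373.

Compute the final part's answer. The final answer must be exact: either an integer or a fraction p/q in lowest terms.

1006

Part I: a(2) = 1*(-29) + 3*(28) = 55; iterating: a(2)=55, a(3)=-32, a(4)=133, a(5)=37, a(6)=436, a(7)=547, a(8)=1855, a(9)=3496, a(10)=9061, a(11)=19549, a(12)=46732, a(13)=105379; answer 105379
Part II: S1 = 105379; w = 105379; squarings mod 1373: 1320^1=1320, 1320^2=63, 1320^4=1223, 1320^8=532, 1320^16=186, 1320^32=271, 1320^64=672, 1320^128=1240, 1320^256=1213, 1320^512=886, 1320^1024=1013, 1320^2048=538, 1320^4096=1114, 1320^8192=1177, 1320^16384=1345, 1320^32768=784, 1320^65536=925; 1320^105379 = 1320^1 * 1320^2 * 1320^32 * 1320^128 * 1320^256 * 1320^512 * 1320^2048 * 1320^4096 * 1320^32768 * 1320^65536 = 1006 (mod 1373); answer 1006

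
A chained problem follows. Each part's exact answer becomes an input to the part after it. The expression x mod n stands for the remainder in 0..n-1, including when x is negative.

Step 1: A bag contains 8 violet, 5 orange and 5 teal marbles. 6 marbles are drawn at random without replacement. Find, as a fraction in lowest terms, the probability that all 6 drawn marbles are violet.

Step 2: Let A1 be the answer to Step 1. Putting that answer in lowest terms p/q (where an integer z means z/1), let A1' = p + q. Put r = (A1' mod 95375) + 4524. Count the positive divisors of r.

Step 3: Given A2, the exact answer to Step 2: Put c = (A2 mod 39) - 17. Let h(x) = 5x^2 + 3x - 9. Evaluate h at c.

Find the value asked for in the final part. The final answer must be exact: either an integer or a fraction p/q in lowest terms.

Step 1: total draws C(18,6) = 18564; favorable C(8,6) = 28; P = 1/663; answer 1/663
Step 2: A1 = 1/663; threaded value p + q = 664; r = 5188; 5188 = 2^2 * 1297; number of divisors = (2+1) * (1+1) = 6; answer 6
Step 3: A2 = 6; c = -11; 5*(-11)^2 + 3*(-11)^1 - 9 = (605) + (-33) + (-9) = 563; answer 563

563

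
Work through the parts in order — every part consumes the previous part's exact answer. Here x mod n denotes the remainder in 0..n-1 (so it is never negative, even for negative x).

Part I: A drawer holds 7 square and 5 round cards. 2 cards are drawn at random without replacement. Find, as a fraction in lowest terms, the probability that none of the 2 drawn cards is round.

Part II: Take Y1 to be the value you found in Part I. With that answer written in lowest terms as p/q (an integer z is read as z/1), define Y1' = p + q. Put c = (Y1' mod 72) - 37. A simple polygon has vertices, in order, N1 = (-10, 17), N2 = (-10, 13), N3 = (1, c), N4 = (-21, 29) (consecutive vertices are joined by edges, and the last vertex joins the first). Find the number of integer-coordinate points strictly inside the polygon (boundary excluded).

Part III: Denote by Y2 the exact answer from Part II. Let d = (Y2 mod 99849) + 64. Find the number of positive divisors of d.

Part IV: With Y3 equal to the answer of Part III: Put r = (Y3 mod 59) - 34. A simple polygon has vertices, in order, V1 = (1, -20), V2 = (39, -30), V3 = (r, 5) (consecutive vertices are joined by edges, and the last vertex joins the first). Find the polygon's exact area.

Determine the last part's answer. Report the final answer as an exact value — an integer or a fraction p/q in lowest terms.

320

Part I: total draws C(12,2) = 66; favorable C(7,2) = 21; P = 7/22; answer 7/22
Part II: Y1 = 7/22; threaded value p + q = 29; c = -8; cross terms: (-10*13 - -10*17)=40, (-10*-8 - 1*13)=67, (1*29 - -21*-8)=-139, (-21*17 - -10*29)=-67; twice the area = |-99| = 99; area = 99/2; boundary points = 4 + 1 + 1 + 1 = 7; strictly interior points = area - boundary/2 + 1 = 47; answer 47
Part III: Y2 = 47; d = 111; 111 = 3 * 37; number of divisors = (1+1) * (1+1) = 4; answer 4
Part IV: Y3 = 4; r = -30; cross terms: (1*-30 - 39*-20)=750, (39*5 - -30*-30)=-705, (-30*-20 - 1*5)=595; twice the area = |640| = 640; area = 320; answer 320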